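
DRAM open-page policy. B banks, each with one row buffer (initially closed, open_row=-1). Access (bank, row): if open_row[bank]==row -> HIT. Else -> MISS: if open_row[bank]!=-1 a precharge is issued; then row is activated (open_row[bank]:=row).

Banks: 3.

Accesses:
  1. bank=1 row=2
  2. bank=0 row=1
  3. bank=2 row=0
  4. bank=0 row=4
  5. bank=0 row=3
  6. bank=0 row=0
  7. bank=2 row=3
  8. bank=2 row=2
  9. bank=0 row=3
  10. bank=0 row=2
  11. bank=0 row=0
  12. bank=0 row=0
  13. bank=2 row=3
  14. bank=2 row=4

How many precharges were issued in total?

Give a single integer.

Answer: 10

Derivation:
Acc 1: bank1 row2 -> MISS (open row2); precharges=0
Acc 2: bank0 row1 -> MISS (open row1); precharges=0
Acc 3: bank2 row0 -> MISS (open row0); precharges=0
Acc 4: bank0 row4 -> MISS (open row4); precharges=1
Acc 5: bank0 row3 -> MISS (open row3); precharges=2
Acc 6: bank0 row0 -> MISS (open row0); precharges=3
Acc 7: bank2 row3 -> MISS (open row3); precharges=4
Acc 8: bank2 row2 -> MISS (open row2); precharges=5
Acc 9: bank0 row3 -> MISS (open row3); precharges=6
Acc 10: bank0 row2 -> MISS (open row2); precharges=7
Acc 11: bank0 row0 -> MISS (open row0); precharges=8
Acc 12: bank0 row0 -> HIT
Acc 13: bank2 row3 -> MISS (open row3); precharges=9
Acc 14: bank2 row4 -> MISS (open row4); precharges=10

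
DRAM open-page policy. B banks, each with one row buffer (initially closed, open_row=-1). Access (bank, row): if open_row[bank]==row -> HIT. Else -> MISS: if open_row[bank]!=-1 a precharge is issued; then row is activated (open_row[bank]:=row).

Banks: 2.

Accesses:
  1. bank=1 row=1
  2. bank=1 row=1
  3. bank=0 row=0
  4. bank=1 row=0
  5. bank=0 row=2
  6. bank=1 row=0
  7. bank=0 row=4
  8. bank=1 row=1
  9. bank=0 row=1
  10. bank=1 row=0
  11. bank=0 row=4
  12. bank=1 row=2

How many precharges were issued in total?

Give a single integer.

Acc 1: bank1 row1 -> MISS (open row1); precharges=0
Acc 2: bank1 row1 -> HIT
Acc 3: bank0 row0 -> MISS (open row0); precharges=0
Acc 4: bank1 row0 -> MISS (open row0); precharges=1
Acc 5: bank0 row2 -> MISS (open row2); precharges=2
Acc 6: bank1 row0 -> HIT
Acc 7: bank0 row4 -> MISS (open row4); precharges=3
Acc 8: bank1 row1 -> MISS (open row1); precharges=4
Acc 9: bank0 row1 -> MISS (open row1); precharges=5
Acc 10: bank1 row0 -> MISS (open row0); precharges=6
Acc 11: bank0 row4 -> MISS (open row4); precharges=7
Acc 12: bank1 row2 -> MISS (open row2); precharges=8

Answer: 8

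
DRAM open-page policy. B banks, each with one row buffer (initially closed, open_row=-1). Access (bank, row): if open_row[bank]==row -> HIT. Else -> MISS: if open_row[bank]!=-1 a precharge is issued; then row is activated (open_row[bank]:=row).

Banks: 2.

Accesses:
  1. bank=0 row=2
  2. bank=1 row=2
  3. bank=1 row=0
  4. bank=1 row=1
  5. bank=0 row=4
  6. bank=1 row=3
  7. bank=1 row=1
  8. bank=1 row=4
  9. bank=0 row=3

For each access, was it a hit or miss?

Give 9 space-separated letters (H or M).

Acc 1: bank0 row2 -> MISS (open row2); precharges=0
Acc 2: bank1 row2 -> MISS (open row2); precharges=0
Acc 3: bank1 row0 -> MISS (open row0); precharges=1
Acc 4: bank1 row1 -> MISS (open row1); precharges=2
Acc 5: bank0 row4 -> MISS (open row4); precharges=3
Acc 6: bank1 row3 -> MISS (open row3); precharges=4
Acc 7: bank1 row1 -> MISS (open row1); precharges=5
Acc 8: bank1 row4 -> MISS (open row4); precharges=6
Acc 9: bank0 row3 -> MISS (open row3); precharges=7

Answer: M M M M M M M M M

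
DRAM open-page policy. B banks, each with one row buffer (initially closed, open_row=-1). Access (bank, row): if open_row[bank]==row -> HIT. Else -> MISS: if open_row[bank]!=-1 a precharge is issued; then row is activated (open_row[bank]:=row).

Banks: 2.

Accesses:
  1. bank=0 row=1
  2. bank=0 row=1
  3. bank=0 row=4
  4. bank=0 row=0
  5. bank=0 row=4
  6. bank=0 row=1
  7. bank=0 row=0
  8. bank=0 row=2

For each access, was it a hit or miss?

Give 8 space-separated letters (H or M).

Acc 1: bank0 row1 -> MISS (open row1); precharges=0
Acc 2: bank0 row1 -> HIT
Acc 3: bank0 row4 -> MISS (open row4); precharges=1
Acc 4: bank0 row0 -> MISS (open row0); precharges=2
Acc 5: bank0 row4 -> MISS (open row4); precharges=3
Acc 6: bank0 row1 -> MISS (open row1); precharges=4
Acc 7: bank0 row0 -> MISS (open row0); precharges=5
Acc 8: bank0 row2 -> MISS (open row2); precharges=6

Answer: M H M M M M M M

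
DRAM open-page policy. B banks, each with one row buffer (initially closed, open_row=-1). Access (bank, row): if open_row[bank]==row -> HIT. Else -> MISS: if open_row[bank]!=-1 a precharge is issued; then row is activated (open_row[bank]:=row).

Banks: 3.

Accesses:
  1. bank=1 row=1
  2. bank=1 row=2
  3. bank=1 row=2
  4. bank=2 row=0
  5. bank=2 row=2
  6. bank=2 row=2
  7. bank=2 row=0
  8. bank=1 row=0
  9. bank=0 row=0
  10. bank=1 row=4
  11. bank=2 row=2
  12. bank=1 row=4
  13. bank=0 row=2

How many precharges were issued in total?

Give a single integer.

Answer: 7

Derivation:
Acc 1: bank1 row1 -> MISS (open row1); precharges=0
Acc 2: bank1 row2 -> MISS (open row2); precharges=1
Acc 3: bank1 row2 -> HIT
Acc 4: bank2 row0 -> MISS (open row0); precharges=1
Acc 5: bank2 row2 -> MISS (open row2); precharges=2
Acc 6: bank2 row2 -> HIT
Acc 7: bank2 row0 -> MISS (open row0); precharges=3
Acc 8: bank1 row0 -> MISS (open row0); precharges=4
Acc 9: bank0 row0 -> MISS (open row0); precharges=4
Acc 10: bank1 row4 -> MISS (open row4); precharges=5
Acc 11: bank2 row2 -> MISS (open row2); precharges=6
Acc 12: bank1 row4 -> HIT
Acc 13: bank0 row2 -> MISS (open row2); precharges=7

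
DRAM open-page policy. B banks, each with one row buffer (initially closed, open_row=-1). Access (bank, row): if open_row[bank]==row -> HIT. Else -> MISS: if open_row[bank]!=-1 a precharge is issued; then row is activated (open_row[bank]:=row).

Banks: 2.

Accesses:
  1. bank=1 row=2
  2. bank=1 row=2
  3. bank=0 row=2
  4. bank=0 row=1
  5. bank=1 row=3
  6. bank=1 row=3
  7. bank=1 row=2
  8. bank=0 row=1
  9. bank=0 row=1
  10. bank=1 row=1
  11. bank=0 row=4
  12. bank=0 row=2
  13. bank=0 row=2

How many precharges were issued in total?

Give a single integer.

Acc 1: bank1 row2 -> MISS (open row2); precharges=0
Acc 2: bank1 row2 -> HIT
Acc 3: bank0 row2 -> MISS (open row2); precharges=0
Acc 4: bank0 row1 -> MISS (open row1); precharges=1
Acc 5: bank1 row3 -> MISS (open row3); precharges=2
Acc 6: bank1 row3 -> HIT
Acc 7: bank1 row2 -> MISS (open row2); precharges=3
Acc 8: bank0 row1 -> HIT
Acc 9: bank0 row1 -> HIT
Acc 10: bank1 row1 -> MISS (open row1); precharges=4
Acc 11: bank0 row4 -> MISS (open row4); precharges=5
Acc 12: bank0 row2 -> MISS (open row2); precharges=6
Acc 13: bank0 row2 -> HIT

Answer: 6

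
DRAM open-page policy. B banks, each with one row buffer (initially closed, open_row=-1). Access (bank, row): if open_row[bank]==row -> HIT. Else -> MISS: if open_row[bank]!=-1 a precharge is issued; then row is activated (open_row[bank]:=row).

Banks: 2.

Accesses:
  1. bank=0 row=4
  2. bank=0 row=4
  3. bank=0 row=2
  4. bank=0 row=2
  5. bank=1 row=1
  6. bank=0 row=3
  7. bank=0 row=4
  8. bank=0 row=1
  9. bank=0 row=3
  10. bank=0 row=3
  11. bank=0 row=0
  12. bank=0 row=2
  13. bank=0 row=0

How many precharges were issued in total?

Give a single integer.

Acc 1: bank0 row4 -> MISS (open row4); precharges=0
Acc 2: bank0 row4 -> HIT
Acc 3: bank0 row2 -> MISS (open row2); precharges=1
Acc 4: bank0 row2 -> HIT
Acc 5: bank1 row1 -> MISS (open row1); precharges=1
Acc 6: bank0 row3 -> MISS (open row3); precharges=2
Acc 7: bank0 row4 -> MISS (open row4); precharges=3
Acc 8: bank0 row1 -> MISS (open row1); precharges=4
Acc 9: bank0 row3 -> MISS (open row3); precharges=5
Acc 10: bank0 row3 -> HIT
Acc 11: bank0 row0 -> MISS (open row0); precharges=6
Acc 12: bank0 row2 -> MISS (open row2); precharges=7
Acc 13: bank0 row0 -> MISS (open row0); precharges=8

Answer: 8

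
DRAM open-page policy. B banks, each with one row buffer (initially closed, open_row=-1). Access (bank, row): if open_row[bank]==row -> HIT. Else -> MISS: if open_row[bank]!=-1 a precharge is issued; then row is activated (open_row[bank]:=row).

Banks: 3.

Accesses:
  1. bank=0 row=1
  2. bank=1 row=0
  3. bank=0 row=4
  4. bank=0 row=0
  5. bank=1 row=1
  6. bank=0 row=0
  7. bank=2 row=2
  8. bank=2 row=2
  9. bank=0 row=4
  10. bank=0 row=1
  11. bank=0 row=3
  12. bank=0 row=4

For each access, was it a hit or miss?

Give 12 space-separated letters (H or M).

Acc 1: bank0 row1 -> MISS (open row1); precharges=0
Acc 2: bank1 row0 -> MISS (open row0); precharges=0
Acc 3: bank0 row4 -> MISS (open row4); precharges=1
Acc 4: bank0 row0 -> MISS (open row0); precharges=2
Acc 5: bank1 row1 -> MISS (open row1); precharges=3
Acc 6: bank0 row0 -> HIT
Acc 7: bank2 row2 -> MISS (open row2); precharges=3
Acc 8: bank2 row2 -> HIT
Acc 9: bank0 row4 -> MISS (open row4); precharges=4
Acc 10: bank0 row1 -> MISS (open row1); precharges=5
Acc 11: bank0 row3 -> MISS (open row3); precharges=6
Acc 12: bank0 row4 -> MISS (open row4); precharges=7

Answer: M M M M M H M H M M M M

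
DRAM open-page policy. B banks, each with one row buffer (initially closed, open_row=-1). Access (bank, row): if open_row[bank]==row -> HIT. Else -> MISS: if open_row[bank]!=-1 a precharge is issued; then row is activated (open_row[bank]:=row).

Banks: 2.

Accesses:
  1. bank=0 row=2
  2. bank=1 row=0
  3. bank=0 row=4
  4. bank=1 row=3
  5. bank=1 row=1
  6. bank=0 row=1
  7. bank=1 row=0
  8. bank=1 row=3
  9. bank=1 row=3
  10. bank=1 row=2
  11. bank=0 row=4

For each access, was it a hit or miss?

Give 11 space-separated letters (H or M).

Answer: M M M M M M M M H M M

Derivation:
Acc 1: bank0 row2 -> MISS (open row2); precharges=0
Acc 2: bank1 row0 -> MISS (open row0); precharges=0
Acc 3: bank0 row4 -> MISS (open row4); precharges=1
Acc 4: bank1 row3 -> MISS (open row3); precharges=2
Acc 5: bank1 row1 -> MISS (open row1); precharges=3
Acc 6: bank0 row1 -> MISS (open row1); precharges=4
Acc 7: bank1 row0 -> MISS (open row0); precharges=5
Acc 8: bank1 row3 -> MISS (open row3); precharges=6
Acc 9: bank1 row3 -> HIT
Acc 10: bank1 row2 -> MISS (open row2); precharges=7
Acc 11: bank0 row4 -> MISS (open row4); precharges=8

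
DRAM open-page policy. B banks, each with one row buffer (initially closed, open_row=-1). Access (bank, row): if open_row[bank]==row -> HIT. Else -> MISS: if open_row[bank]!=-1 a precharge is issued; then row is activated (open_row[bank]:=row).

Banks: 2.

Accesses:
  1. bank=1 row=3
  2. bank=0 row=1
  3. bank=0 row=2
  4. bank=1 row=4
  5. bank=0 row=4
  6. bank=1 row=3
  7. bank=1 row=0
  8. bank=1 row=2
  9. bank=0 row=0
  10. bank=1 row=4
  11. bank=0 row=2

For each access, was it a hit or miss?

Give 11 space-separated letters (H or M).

Answer: M M M M M M M M M M M

Derivation:
Acc 1: bank1 row3 -> MISS (open row3); precharges=0
Acc 2: bank0 row1 -> MISS (open row1); precharges=0
Acc 3: bank0 row2 -> MISS (open row2); precharges=1
Acc 4: bank1 row4 -> MISS (open row4); precharges=2
Acc 5: bank0 row4 -> MISS (open row4); precharges=3
Acc 6: bank1 row3 -> MISS (open row3); precharges=4
Acc 7: bank1 row0 -> MISS (open row0); precharges=5
Acc 8: bank1 row2 -> MISS (open row2); precharges=6
Acc 9: bank0 row0 -> MISS (open row0); precharges=7
Acc 10: bank1 row4 -> MISS (open row4); precharges=8
Acc 11: bank0 row2 -> MISS (open row2); precharges=9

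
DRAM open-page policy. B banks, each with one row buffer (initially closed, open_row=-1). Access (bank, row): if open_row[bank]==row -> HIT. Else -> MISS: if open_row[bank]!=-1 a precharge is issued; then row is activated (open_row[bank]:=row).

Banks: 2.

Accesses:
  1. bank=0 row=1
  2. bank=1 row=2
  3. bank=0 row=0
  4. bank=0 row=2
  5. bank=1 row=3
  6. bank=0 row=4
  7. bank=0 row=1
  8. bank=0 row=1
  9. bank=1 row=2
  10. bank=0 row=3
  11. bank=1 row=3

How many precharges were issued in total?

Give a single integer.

Answer: 8

Derivation:
Acc 1: bank0 row1 -> MISS (open row1); precharges=0
Acc 2: bank1 row2 -> MISS (open row2); precharges=0
Acc 3: bank0 row0 -> MISS (open row0); precharges=1
Acc 4: bank0 row2 -> MISS (open row2); precharges=2
Acc 5: bank1 row3 -> MISS (open row3); precharges=3
Acc 6: bank0 row4 -> MISS (open row4); precharges=4
Acc 7: bank0 row1 -> MISS (open row1); precharges=5
Acc 8: bank0 row1 -> HIT
Acc 9: bank1 row2 -> MISS (open row2); precharges=6
Acc 10: bank0 row3 -> MISS (open row3); precharges=7
Acc 11: bank1 row3 -> MISS (open row3); precharges=8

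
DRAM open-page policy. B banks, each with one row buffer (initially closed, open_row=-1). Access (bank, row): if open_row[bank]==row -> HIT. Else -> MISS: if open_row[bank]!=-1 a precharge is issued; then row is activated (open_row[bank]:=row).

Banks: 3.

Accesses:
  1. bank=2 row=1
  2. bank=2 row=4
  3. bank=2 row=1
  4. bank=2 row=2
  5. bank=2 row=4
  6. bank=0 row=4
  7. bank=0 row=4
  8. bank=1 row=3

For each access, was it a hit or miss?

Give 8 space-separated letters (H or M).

Answer: M M M M M M H M

Derivation:
Acc 1: bank2 row1 -> MISS (open row1); precharges=0
Acc 2: bank2 row4 -> MISS (open row4); precharges=1
Acc 3: bank2 row1 -> MISS (open row1); precharges=2
Acc 4: bank2 row2 -> MISS (open row2); precharges=3
Acc 5: bank2 row4 -> MISS (open row4); precharges=4
Acc 6: bank0 row4 -> MISS (open row4); precharges=4
Acc 7: bank0 row4 -> HIT
Acc 8: bank1 row3 -> MISS (open row3); precharges=4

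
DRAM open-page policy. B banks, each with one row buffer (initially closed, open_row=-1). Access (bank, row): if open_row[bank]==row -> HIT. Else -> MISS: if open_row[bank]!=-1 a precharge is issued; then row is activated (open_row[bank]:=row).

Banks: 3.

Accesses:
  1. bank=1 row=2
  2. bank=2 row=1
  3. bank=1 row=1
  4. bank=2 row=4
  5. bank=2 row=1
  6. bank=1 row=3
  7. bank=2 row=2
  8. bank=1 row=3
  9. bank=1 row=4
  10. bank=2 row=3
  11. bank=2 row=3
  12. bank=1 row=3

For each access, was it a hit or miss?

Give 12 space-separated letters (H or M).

Answer: M M M M M M M H M M H M

Derivation:
Acc 1: bank1 row2 -> MISS (open row2); precharges=0
Acc 2: bank2 row1 -> MISS (open row1); precharges=0
Acc 3: bank1 row1 -> MISS (open row1); precharges=1
Acc 4: bank2 row4 -> MISS (open row4); precharges=2
Acc 5: bank2 row1 -> MISS (open row1); precharges=3
Acc 6: bank1 row3 -> MISS (open row3); precharges=4
Acc 7: bank2 row2 -> MISS (open row2); precharges=5
Acc 8: bank1 row3 -> HIT
Acc 9: bank1 row4 -> MISS (open row4); precharges=6
Acc 10: bank2 row3 -> MISS (open row3); precharges=7
Acc 11: bank2 row3 -> HIT
Acc 12: bank1 row3 -> MISS (open row3); precharges=8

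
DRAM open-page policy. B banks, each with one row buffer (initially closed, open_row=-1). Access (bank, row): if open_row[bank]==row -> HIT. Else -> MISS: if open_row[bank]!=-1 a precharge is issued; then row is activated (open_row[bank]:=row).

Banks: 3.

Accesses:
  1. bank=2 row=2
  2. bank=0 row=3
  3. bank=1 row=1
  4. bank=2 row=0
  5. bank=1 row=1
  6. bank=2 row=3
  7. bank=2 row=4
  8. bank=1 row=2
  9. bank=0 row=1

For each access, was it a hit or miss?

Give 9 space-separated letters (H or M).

Answer: M M M M H M M M M

Derivation:
Acc 1: bank2 row2 -> MISS (open row2); precharges=0
Acc 2: bank0 row3 -> MISS (open row3); precharges=0
Acc 3: bank1 row1 -> MISS (open row1); precharges=0
Acc 4: bank2 row0 -> MISS (open row0); precharges=1
Acc 5: bank1 row1 -> HIT
Acc 6: bank2 row3 -> MISS (open row3); precharges=2
Acc 7: bank2 row4 -> MISS (open row4); precharges=3
Acc 8: bank1 row2 -> MISS (open row2); precharges=4
Acc 9: bank0 row1 -> MISS (open row1); precharges=5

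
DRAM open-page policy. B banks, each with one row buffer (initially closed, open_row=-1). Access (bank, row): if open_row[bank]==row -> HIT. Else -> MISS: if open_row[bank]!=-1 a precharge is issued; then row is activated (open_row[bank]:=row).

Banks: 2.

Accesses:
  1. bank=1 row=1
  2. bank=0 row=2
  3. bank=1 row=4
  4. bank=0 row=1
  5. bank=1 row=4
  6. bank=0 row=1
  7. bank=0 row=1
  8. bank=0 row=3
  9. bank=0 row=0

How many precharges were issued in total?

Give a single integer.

Answer: 4

Derivation:
Acc 1: bank1 row1 -> MISS (open row1); precharges=0
Acc 2: bank0 row2 -> MISS (open row2); precharges=0
Acc 3: bank1 row4 -> MISS (open row4); precharges=1
Acc 4: bank0 row1 -> MISS (open row1); precharges=2
Acc 5: bank1 row4 -> HIT
Acc 6: bank0 row1 -> HIT
Acc 7: bank0 row1 -> HIT
Acc 8: bank0 row3 -> MISS (open row3); precharges=3
Acc 9: bank0 row0 -> MISS (open row0); precharges=4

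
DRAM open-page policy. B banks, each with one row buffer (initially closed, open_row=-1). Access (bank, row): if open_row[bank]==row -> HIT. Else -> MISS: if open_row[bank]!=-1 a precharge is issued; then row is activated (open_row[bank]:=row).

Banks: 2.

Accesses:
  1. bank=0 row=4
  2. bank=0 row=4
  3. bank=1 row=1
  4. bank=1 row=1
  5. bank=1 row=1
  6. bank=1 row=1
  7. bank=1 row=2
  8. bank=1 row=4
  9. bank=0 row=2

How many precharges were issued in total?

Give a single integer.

Acc 1: bank0 row4 -> MISS (open row4); precharges=0
Acc 2: bank0 row4 -> HIT
Acc 3: bank1 row1 -> MISS (open row1); precharges=0
Acc 4: bank1 row1 -> HIT
Acc 5: bank1 row1 -> HIT
Acc 6: bank1 row1 -> HIT
Acc 7: bank1 row2 -> MISS (open row2); precharges=1
Acc 8: bank1 row4 -> MISS (open row4); precharges=2
Acc 9: bank0 row2 -> MISS (open row2); precharges=3

Answer: 3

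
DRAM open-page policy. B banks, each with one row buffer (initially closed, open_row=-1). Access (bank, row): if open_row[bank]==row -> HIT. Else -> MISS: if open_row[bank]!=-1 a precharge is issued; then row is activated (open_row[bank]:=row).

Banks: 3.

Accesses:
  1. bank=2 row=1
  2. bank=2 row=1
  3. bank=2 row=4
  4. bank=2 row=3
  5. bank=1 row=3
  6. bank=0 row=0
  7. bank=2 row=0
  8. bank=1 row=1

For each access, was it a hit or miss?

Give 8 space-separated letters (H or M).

Acc 1: bank2 row1 -> MISS (open row1); precharges=0
Acc 2: bank2 row1 -> HIT
Acc 3: bank2 row4 -> MISS (open row4); precharges=1
Acc 4: bank2 row3 -> MISS (open row3); precharges=2
Acc 5: bank1 row3 -> MISS (open row3); precharges=2
Acc 6: bank0 row0 -> MISS (open row0); precharges=2
Acc 7: bank2 row0 -> MISS (open row0); precharges=3
Acc 8: bank1 row1 -> MISS (open row1); precharges=4

Answer: M H M M M M M M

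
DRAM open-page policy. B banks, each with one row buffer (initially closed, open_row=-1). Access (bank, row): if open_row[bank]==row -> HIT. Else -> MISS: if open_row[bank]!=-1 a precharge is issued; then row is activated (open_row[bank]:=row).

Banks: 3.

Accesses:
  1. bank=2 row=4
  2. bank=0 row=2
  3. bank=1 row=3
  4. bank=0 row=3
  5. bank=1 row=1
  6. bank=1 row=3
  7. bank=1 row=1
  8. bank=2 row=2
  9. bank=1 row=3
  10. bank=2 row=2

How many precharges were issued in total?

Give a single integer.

Acc 1: bank2 row4 -> MISS (open row4); precharges=0
Acc 2: bank0 row2 -> MISS (open row2); precharges=0
Acc 3: bank1 row3 -> MISS (open row3); precharges=0
Acc 4: bank0 row3 -> MISS (open row3); precharges=1
Acc 5: bank1 row1 -> MISS (open row1); precharges=2
Acc 6: bank1 row3 -> MISS (open row3); precharges=3
Acc 7: bank1 row1 -> MISS (open row1); precharges=4
Acc 8: bank2 row2 -> MISS (open row2); precharges=5
Acc 9: bank1 row3 -> MISS (open row3); precharges=6
Acc 10: bank2 row2 -> HIT

Answer: 6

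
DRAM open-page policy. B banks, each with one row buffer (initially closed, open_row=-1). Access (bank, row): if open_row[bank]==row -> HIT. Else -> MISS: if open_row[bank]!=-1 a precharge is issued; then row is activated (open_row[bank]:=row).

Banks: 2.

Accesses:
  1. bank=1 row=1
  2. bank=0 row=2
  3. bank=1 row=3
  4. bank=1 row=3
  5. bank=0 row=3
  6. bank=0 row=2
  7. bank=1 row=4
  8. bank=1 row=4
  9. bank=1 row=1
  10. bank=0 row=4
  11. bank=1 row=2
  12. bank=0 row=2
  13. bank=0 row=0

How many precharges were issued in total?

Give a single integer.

Answer: 9

Derivation:
Acc 1: bank1 row1 -> MISS (open row1); precharges=0
Acc 2: bank0 row2 -> MISS (open row2); precharges=0
Acc 3: bank1 row3 -> MISS (open row3); precharges=1
Acc 4: bank1 row3 -> HIT
Acc 5: bank0 row3 -> MISS (open row3); precharges=2
Acc 6: bank0 row2 -> MISS (open row2); precharges=3
Acc 7: bank1 row4 -> MISS (open row4); precharges=4
Acc 8: bank1 row4 -> HIT
Acc 9: bank1 row1 -> MISS (open row1); precharges=5
Acc 10: bank0 row4 -> MISS (open row4); precharges=6
Acc 11: bank1 row2 -> MISS (open row2); precharges=7
Acc 12: bank0 row2 -> MISS (open row2); precharges=8
Acc 13: bank0 row0 -> MISS (open row0); precharges=9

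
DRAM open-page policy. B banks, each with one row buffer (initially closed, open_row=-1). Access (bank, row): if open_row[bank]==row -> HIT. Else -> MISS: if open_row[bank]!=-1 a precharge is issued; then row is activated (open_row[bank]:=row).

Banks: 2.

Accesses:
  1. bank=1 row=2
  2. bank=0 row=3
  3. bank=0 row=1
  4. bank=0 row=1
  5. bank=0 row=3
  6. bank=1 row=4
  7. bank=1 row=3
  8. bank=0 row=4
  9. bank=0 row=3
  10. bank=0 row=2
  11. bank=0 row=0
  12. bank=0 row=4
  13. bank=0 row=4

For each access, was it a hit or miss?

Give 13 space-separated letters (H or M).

Acc 1: bank1 row2 -> MISS (open row2); precharges=0
Acc 2: bank0 row3 -> MISS (open row3); precharges=0
Acc 3: bank0 row1 -> MISS (open row1); precharges=1
Acc 4: bank0 row1 -> HIT
Acc 5: bank0 row3 -> MISS (open row3); precharges=2
Acc 6: bank1 row4 -> MISS (open row4); precharges=3
Acc 7: bank1 row3 -> MISS (open row3); precharges=4
Acc 8: bank0 row4 -> MISS (open row4); precharges=5
Acc 9: bank0 row3 -> MISS (open row3); precharges=6
Acc 10: bank0 row2 -> MISS (open row2); precharges=7
Acc 11: bank0 row0 -> MISS (open row0); precharges=8
Acc 12: bank0 row4 -> MISS (open row4); precharges=9
Acc 13: bank0 row4 -> HIT

Answer: M M M H M M M M M M M M H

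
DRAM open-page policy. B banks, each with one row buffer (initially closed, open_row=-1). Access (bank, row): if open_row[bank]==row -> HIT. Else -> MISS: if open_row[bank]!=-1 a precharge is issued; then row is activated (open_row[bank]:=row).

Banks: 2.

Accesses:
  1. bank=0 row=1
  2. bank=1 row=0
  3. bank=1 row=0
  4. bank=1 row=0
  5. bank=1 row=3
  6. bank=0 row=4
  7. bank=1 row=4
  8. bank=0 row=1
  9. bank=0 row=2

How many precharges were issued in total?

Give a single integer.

Acc 1: bank0 row1 -> MISS (open row1); precharges=0
Acc 2: bank1 row0 -> MISS (open row0); precharges=0
Acc 3: bank1 row0 -> HIT
Acc 4: bank1 row0 -> HIT
Acc 5: bank1 row3 -> MISS (open row3); precharges=1
Acc 6: bank0 row4 -> MISS (open row4); precharges=2
Acc 7: bank1 row4 -> MISS (open row4); precharges=3
Acc 8: bank0 row1 -> MISS (open row1); precharges=4
Acc 9: bank0 row2 -> MISS (open row2); precharges=5

Answer: 5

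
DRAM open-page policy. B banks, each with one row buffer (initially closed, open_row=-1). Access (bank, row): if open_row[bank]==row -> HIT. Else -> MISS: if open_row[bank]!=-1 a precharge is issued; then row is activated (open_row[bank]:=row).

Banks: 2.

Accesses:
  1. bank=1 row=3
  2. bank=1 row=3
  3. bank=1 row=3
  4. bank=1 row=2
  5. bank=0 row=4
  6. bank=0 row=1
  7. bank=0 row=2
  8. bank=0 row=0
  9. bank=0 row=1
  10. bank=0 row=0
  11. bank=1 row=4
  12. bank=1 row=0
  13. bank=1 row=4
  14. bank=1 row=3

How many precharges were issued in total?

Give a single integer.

Answer: 10

Derivation:
Acc 1: bank1 row3 -> MISS (open row3); precharges=0
Acc 2: bank1 row3 -> HIT
Acc 3: bank1 row3 -> HIT
Acc 4: bank1 row2 -> MISS (open row2); precharges=1
Acc 5: bank0 row4 -> MISS (open row4); precharges=1
Acc 6: bank0 row1 -> MISS (open row1); precharges=2
Acc 7: bank0 row2 -> MISS (open row2); precharges=3
Acc 8: bank0 row0 -> MISS (open row0); precharges=4
Acc 9: bank0 row1 -> MISS (open row1); precharges=5
Acc 10: bank0 row0 -> MISS (open row0); precharges=6
Acc 11: bank1 row4 -> MISS (open row4); precharges=7
Acc 12: bank1 row0 -> MISS (open row0); precharges=8
Acc 13: bank1 row4 -> MISS (open row4); precharges=9
Acc 14: bank1 row3 -> MISS (open row3); precharges=10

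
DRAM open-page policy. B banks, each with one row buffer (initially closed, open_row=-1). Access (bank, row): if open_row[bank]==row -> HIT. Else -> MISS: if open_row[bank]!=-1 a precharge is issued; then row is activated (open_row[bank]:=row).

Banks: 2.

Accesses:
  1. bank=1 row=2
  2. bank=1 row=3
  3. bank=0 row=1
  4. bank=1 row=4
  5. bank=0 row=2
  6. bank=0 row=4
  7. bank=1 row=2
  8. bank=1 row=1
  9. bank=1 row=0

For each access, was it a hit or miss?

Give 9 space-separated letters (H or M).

Answer: M M M M M M M M M

Derivation:
Acc 1: bank1 row2 -> MISS (open row2); precharges=0
Acc 2: bank1 row3 -> MISS (open row3); precharges=1
Acc 3: bank0 row1 -> MISS (open row1); precharges=1
Acc 4: bank1 row4 -> MISS (open row4); precharges=2
Acc 5: bank0 row2 -> MISS (open row2); precharges=3
Acc 6: bank0 row4 -> MISS (open row4); precharges=4
Acc 7: bank1 row2 -> MISS (open row2); precharges=5
Acc 8: bank1 row1 -> MISS (open row1); precharges=6
Acc 9: bank1 row0 -> MISS (open row0); precharges=7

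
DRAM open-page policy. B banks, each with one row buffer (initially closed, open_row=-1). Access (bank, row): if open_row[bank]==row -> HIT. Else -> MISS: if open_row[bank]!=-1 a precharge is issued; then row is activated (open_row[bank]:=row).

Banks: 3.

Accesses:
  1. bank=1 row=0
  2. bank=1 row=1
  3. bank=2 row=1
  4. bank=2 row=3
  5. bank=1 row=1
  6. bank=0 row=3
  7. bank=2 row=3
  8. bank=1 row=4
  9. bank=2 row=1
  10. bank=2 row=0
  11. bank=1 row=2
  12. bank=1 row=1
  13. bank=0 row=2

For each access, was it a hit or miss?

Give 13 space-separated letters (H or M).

Acc 1: bank1 row0 -> MISS (open row0); precharges=0
Acc 2: bank1 row1 -> MISS (open row1); precharges=1
Acc 3: bank2 row1 -> MISS (open row1); precharges=1
Acc 4: bank2 row3 -> MISS (open row3); precharges=2
Acc 5: bank1 row1 -> HIT
Acc 6: bank0 row3 -> MISS (open row3); precharges=2
Acc 7: bank2 row3 -> HIT
Acc 8: bank1 row4 -> MISS (open row4); precharges=3
Acc 9: bank2 row1 -> MISS (open row1); precharges=4
Acc 10: bank2 row0 -> MISS (open row0); precharges=5
Acc 11: bank1 row2 -> MISS (open row2); precharges=6
Acc 12: bank1 row1 -> MISS (open row1); precharges=7
Acc 13: bank0 row2 -> MISS (open row2); precharges=8

Answer: M M M M H M H M M M M M M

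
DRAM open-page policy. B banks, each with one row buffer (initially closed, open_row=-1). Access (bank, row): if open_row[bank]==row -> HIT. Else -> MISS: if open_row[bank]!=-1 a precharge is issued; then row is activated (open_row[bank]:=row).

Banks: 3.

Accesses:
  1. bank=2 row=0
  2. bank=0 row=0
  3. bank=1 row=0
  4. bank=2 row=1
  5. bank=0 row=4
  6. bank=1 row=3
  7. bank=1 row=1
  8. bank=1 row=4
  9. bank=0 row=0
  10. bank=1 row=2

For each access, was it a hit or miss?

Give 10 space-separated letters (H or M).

Acc 1: bank2 row0 -> MISS (open row0); precharges=0
Acc 2: bank0 row0 -> MISS (open row0); precharges=0
Acc 3: bank1 row0 -> MISS (open row0); precharges=0
Acc 4: bank2 row1 -> MISS (open row1); precharges=1
Acc 5: bank0 row4 -> MISS (open row4); precharges=2
Acc 6: bank1 row3 -> MISS (open row3); precharges=3
Acc 7: bank1 row1 -> MISS (open row1); precharges=4
Acc 8: bank1 row4 -> MISS (open row4); precharges=5
Acc 9: bank0 row0 -> MISS (open row0); precharges=6
Acc 10: bank1 row2 -> MISS (open row2); precharges=7

Answer: M M M M M M M M M M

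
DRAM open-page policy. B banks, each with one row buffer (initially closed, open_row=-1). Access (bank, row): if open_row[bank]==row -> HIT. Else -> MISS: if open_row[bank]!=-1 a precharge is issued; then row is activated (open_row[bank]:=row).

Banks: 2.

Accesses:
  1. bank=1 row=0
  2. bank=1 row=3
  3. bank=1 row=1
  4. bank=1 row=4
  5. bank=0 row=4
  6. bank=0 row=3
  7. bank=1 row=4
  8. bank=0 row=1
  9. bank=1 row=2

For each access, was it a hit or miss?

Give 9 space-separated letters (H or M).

Answer: M M M M M M H M M

Derivation:
Acc 1: bank1 row0 -> MISS (open row0); precharges=0
Acc 2: bank1 row3 -> MISS (open row3); precharges=1
Acc 3: bank1 row1 -> MISS (open row1); precharges=2
Acc 4: bank1 row4 -> MISS (open row4); precharges=3
Acc 5: bank0 row4 -> MISS (open row4); precharges=3
Acc 6: bank0 row3 -> MISS (open row3); precharges=4
Acc 7: bank1 row4 -> HIT
Acc 8: bank0 row1 -> MISS (open row1); precharges=5
Acc 9: bank1 row2 -> MISS (open row2); precharges=6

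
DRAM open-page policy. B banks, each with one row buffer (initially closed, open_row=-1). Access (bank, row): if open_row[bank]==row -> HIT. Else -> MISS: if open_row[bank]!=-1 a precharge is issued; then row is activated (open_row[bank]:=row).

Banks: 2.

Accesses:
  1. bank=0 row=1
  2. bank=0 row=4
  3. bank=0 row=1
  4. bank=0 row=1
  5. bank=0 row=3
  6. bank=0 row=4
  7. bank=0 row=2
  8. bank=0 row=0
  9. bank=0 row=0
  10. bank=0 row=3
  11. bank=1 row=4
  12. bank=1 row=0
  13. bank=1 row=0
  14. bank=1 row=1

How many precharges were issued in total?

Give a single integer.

Answer: 9

Derivation:
Acc 1: bank0 row1 -> MISS (open row1); precharges=0
Acc 2: bank0 row4 -> MISS (open row4); precharges=1
Acc 3: bank0 row1 -> MISS (open row1); precharges=2
Acc 4: bank0 row1 -> HIT
Acc 5: bank0 row3 -> MISS (open row3); precharges=3
Acc 6: bank0 row4 -> MISS (open row4); precharges=4
Acc 7: bank0 row2 -> MISS (open row2); precharges=5
Acc 8: bank0 row0 -> MISS (open row0); precharges=6
Acc 9: bank0 row0 -> HIT
Acc 10: bank0 row3 -> MISS (open row3); precharges=7
Acc 11: bank1 row4 -> MISS (open row4); precharges=7
Acc 12: bank1 row0 -> MISS (open row0); precharges=8
Acc 13: bank1 row0 -> HIT
Acc 14: bank1 row1 -> MISS (open row1); precharges=9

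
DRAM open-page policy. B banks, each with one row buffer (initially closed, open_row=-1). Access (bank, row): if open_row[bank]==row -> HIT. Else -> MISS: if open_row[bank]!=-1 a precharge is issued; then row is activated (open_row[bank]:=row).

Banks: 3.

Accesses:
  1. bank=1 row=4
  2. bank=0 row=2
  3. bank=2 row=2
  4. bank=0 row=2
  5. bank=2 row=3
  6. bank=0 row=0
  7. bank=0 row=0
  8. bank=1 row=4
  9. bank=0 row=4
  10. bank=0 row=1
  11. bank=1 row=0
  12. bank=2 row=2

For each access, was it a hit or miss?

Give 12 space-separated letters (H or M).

Acc 1: bank1 row4 -> MISS (open row4); precharges=0
Acc 2: bank0 row2 -> MISS (open row2); precharges=0
Acc 3: bank2 row2 -> MISS (open row2); precharges=0
Acc 4: bank0 row2 -> HIT
Acc 5: bank2 row3 -> MISS (open row3); precharges=1
Acc 6: bank0 row0 -> MISS (open row0); precharges=2
Acc 7: bank0 row0 -> HIT
Acc 8: bank1 row4 -> HIT
Acc 9: bank0 row4 -> MISS (open row4); precharges=3
Acc 10: bank0 row1 -> MISS (open row1); precharges=4
Acc 11: bank1 row0 -> MISS (open row0); precharges=5
Acc 12: bank2 row2 -> MISS (open row2); precharges=6

Answer: M M M H M M H H M M M M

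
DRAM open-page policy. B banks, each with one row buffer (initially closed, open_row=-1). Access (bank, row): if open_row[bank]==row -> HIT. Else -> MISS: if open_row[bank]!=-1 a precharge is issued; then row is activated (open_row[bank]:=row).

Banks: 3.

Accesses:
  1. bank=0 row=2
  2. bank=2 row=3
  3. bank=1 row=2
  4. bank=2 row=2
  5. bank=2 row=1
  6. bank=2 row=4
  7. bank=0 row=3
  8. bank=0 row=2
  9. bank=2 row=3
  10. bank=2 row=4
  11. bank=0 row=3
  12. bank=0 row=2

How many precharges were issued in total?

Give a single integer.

Acc 1: bank0 row2 -> MISS (open row2); precharges=0
Acc 2: bank2 row3 -> MISS (open row3); precharges=0
Acc 3: bank1 row2 -> MISS (open row2); precharges=0
Acc 4: bank2 row2 -> MISS (open row2); precharges=1
Acc 5: bank2 row1 -> MISS (open row1); precharges=2
Acc 6: bank2 row4 -> MISS (open row4); precharges=3
Acc 7: bank0 row3 -> MISS (open row3); precharges=4
Acc 8: bank0 row2 -> MISS (open row2); precharges=5
Acc 9: bank2 row3 -> MISS (open row3); precharges=6
Acc 10: bank2 row4 -> MISS (open row4); precharges=7
Acc 11: bank0 row3 -> MISS (open row3); precharges=8
Acc 12: bank0 row2 -> MISS (open row2); precharges=9

Answer: 9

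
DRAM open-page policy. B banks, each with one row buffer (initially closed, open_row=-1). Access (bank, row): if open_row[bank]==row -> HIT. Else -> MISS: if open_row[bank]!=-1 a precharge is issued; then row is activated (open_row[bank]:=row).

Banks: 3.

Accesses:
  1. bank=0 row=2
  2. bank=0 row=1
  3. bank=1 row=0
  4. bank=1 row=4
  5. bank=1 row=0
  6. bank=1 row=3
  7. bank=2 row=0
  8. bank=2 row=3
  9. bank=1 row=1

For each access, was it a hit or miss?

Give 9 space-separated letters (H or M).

Answer: M M M M M M M M M

Derivation:
Acc 1: bank0 row2 -> MISS (open row2); precharges=0
Acc 2: bank0 row1 -> MISS (open row1); precharges=1
Acc 3: bank1 row0 -> MISS (open row0); precharges=1
Acc 4: bank1 row4 -> MISS (open row4); precharges=2
Acc 5: bank1 row0 -> MISS (open row0); precharges=3
Acc 6: bank1 row3 -> MISS (open row3); precharges=4
Acc 7: bank2 row0 -> MISS (open row0); precharges=4
Acc 8: bank2 row3 -> MISS (open row3); precharges=5
Acc 9: bank1 row1 -> MISS (open row1); precharges=6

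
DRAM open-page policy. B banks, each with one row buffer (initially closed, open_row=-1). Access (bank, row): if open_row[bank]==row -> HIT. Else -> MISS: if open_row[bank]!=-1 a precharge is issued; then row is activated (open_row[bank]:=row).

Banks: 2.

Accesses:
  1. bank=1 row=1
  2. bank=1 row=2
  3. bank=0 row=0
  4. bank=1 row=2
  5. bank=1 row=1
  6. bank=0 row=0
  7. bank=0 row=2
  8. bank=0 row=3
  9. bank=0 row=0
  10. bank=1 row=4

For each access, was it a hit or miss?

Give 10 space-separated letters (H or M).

Answer: M M M H M H M M M M

Derivation:
Acc 1: bank1 row1 -> MISS (open row1); precharges=0
Acc 2: bank1 row2 -> MISS (open row2); precharges=1
Acc 3: bank0 row0 -> MISS (open row0); precharges=1
Acc 4: bank1 row2 -> HIT
Acc 5: bank1 row1 -> MISS (open row1); precharges=2
Acc 6: bank0 row0 -> HIT
Acc 7: bank0 row2 -> MISS (open row2); precharges=3
Acc 8: bank0 row3 -> MISS (open row3); precharges=4
Acc 9: bank0 row0 -> MISS (open row0); precharges=5
Acc 10: bank1 row4 -> MISS (open row4); precharges=6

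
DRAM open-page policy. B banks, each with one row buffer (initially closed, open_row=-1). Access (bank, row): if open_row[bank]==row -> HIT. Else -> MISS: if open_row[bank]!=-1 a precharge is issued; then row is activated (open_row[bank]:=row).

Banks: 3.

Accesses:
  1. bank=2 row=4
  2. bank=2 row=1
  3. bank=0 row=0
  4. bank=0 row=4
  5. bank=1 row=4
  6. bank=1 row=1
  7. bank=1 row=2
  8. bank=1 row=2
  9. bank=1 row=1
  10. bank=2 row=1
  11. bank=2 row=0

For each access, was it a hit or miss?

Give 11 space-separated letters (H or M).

Acc 1: bank2 row4 -> MISS (open row4); precharges=0
Acc 2: bank2 row1 -> MISS (open row1); precharges=1
Acc 3: bank0 row0 -> MISS (open row0); precharges=1
Acc 4: bank0 row4 -> MISS (open row4); precharges=2
Acc 5: bank1 row4 -> MISS (open row4); precharges=2
Acc 6: bank1 row1 -> MISS (open row1); precharges=3
Acc 7: bank1 row2 -> MISS (open row2); precharges=4
Acc 8: bank1 row2 -> HIT
Acc 9: bank1 row1 -> MISS (open row1); precharges=5
Acc 10: bank2 row1 -> HIT
Acc 11: bank2 row0 -> MISS (open row0); precharges=6

Answer: M M M M M M M H M H M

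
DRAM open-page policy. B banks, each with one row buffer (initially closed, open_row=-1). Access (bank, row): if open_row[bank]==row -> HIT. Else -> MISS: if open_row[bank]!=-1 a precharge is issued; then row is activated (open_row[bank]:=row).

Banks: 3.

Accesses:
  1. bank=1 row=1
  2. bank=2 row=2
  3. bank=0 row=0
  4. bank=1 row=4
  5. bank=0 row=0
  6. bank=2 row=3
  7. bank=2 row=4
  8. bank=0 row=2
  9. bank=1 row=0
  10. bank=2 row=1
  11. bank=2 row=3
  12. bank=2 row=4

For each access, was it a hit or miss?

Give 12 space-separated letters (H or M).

Answer: M M M M H M M M M M M M

Derivation:
Acc 1: bank1 row1 -> MISS (open row1); precharges=0
Acc 2: bank2 row2 -> MISS (open row2); precharges=0
Acc 3: bank0 row0 -> MISS (open row0); precharges=0
Acc 4: bank1 row4 -> MISS (open row4); precharges=1
Acc 5: bank0 row0 -> HIT
Acc 6: bank2 row3 -> MISS (open row3); precharges=2
Acc 7: bank2 row4 -> MISS (open row4); precharges=3
Acc 8: bank0 row2 -> MISS (open row2); precharges=4
Acc 9: bank1 row0 -> MISS (open row0); precharges=5
Acc 10: bank2 row1 -> MISS (open row1); precharges=6
Acc 11: bank2 row3 -> MISS (open row3); precharges=7
Acc 12: bank2 row4 -> MISS (open row4); precharges=8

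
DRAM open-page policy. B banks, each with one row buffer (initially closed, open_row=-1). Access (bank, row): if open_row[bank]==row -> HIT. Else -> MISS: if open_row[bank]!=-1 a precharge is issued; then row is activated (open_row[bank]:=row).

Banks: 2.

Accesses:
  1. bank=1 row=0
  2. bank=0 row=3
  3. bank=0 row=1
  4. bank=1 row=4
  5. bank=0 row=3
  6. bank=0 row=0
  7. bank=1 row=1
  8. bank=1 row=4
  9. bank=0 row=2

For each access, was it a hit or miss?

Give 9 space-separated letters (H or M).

Answer: M M M M M M M M M

Derivation:
Acc 1: bank1 row0 -> MISS (open row0); precharges=0
Acc 2: bank0 row3 -> MISS (open row3); precharges=0
Acc 3: bank0 row1 -> MISS (open row1); precharges=1
Acc 4: bank1 row4 -> MISS (open row4); precharges=2
Acc 5: bank0 row3 -> MISS (open row3); precharges=3
Acc 6: bank0 row0 -> MISS (open row0); precharges=4
Acc 7: bank1 row1 -> MISS (open row1); precharges=5
Acc 8: bank1 row4 -> MISS (open row4); precharges=6
Acc 9: bank0 row2 -> MISS (open row2); precharges=7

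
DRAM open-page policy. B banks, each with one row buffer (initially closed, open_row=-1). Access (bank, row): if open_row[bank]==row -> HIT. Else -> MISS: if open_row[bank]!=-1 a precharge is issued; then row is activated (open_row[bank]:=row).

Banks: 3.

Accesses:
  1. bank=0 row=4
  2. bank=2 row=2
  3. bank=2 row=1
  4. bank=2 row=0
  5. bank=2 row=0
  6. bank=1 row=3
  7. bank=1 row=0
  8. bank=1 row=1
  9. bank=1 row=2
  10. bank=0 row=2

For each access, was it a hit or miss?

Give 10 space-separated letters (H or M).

Acc 1: bank0 row4 -> MISS (open row4); precharges=0
Acc 2: bank2 row2 -> MISS (open row2); precharges=0
Acc 3: bank2 row1 -> MISS (open row1); precharges=1
Acc 4: bank2 row0 -> MISS (open row0); precharges=2
Acc 5: bank2 row0 -> HIT
Acc 6: bank1 row3 -> MISS (open row3); precharges=2
Acc 7: bank1 row0 -> MISS (open row0); precharges=3
Acc 8: bank1 row1 -> MISS (open row1); precharges=4
Acc 9: bank1 row2 -> MISS (open row2); precharges=5
Acc 10: bank0 row2 -> MISS (open row2); precharges=6

Answer: M M M M H M M M M M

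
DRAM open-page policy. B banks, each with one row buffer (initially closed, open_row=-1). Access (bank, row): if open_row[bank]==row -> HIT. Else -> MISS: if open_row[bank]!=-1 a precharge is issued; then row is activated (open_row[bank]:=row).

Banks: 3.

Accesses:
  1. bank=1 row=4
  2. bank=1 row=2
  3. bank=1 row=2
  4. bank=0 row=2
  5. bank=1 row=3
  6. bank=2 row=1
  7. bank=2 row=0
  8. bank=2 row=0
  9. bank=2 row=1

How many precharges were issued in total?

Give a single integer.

Acc 1: bank1 row4 -> MISS (open row4); precharges=0
Acc 2: bank1 row2 -> MISS (open row2); precharges=1
Acc 3: bank1 row2 -> HIT
Acc 4: bank0 row2 -> MISS (open row2); precharges=1
Acc 5: bank1 row3 -> MISS (open row3); precharges=2
Acc 6: bank2 row1 -> MISS (open row1); precharges=2
Acc 7: bank2 row0 -> MISS (open row0); precharges=3
Acc 8: bank2 row0 -> HIT
Acc 9: bank2 row1 -> MISS (open row1); precharges=4

Answer: 4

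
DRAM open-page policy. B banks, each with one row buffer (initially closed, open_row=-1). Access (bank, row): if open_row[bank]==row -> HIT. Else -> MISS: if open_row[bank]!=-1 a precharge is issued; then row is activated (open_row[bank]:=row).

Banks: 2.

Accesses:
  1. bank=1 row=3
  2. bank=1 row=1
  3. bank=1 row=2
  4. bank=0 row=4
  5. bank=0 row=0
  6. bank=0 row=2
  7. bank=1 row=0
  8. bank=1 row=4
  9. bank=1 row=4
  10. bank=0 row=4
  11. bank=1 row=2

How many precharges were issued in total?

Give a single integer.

Answer: 8

Derivation:
Acc 1: bank1 row3 -> MISS (open row3); precharges=0
Acc 2: bank1 row1 -> MISS (open row1); precharges=1
Acc 3: bank1 row2 -> MISS (open row2); precharges=2
Acc 4: bank0 row4 -> MISS (open row4); precharges=2
Acc 5: bank0 row0 -> MISS (open row0); precharges=3
Acc 6: bank0 row2 -> MISS (open row2); precharges=4
Acc 7: bank1 row0 -> MISS (open row0); precharges=5
Acc 8: bank1 row4 -> MISS (open row4); precharges=6
Acc 9: bank1 row4 -> HIT
Acc 10: bank0 row4 -> MISS (open row4); precharges=7
Acc 11: bank1 row2 -> MISS (open row2); precharges=8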